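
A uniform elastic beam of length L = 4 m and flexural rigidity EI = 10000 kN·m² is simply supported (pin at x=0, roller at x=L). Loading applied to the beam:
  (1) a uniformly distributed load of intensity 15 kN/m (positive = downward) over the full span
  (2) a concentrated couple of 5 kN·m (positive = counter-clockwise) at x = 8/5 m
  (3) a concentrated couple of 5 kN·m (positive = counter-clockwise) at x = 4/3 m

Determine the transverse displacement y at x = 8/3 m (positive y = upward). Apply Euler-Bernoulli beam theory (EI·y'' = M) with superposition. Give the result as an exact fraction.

Load 1 — uniform load w=15 kN/m over full span:
  y_1 = -wx(L³-2Lx²+x³)/(24EI) = -15·(8/3)·(4³-2·4·(8/3)²+(8/3)³)/(24·10000) = -44/10125 m
Load 2 — applied couple M₀=5 kN·m at a=8/5 m (b=L-a=12/5):
  y_2 = (M₀x³/(6L)-M₀(x-a)²/2+C₁x)/EI  [x>a] with C₁=M₀(3b²-L²)/(6L)=4/15 = (5·(8/3)³/(6·4)-5·((8/3)-(8/5))²/2+(4/15)·(8/3))/10000 = 46/253125 m
Load 3 — applied couple M₀=5 kN·m at a=4/3 m (b=L-a=8/3):
  y_3 = (M₀x³/(6L)-M₀(x-a)²/2+C₁x)/EI  [x>a] with C₁=M₀(3b²-L²)/(6L)=10/9 = (5·(8/3)³/(6·4)-5·((8/3)-(4/3))²/2+(10/9)·(8/3))/10000 = 1/4050 m
Superposition: y = Σ y_i = -661/168750 m ≈ -0.003917 m

y(8/3) = -661/168750 m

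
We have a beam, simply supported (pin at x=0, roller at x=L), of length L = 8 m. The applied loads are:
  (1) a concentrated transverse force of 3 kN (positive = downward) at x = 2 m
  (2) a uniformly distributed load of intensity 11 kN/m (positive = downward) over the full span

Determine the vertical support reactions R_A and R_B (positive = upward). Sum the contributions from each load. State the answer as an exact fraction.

R_A = 185/4 kN, R_B = 179/4 kN

Load 1 — point force P=3 kN at a=2 m (b=L-a=6):
  R_A = Pb/L = 3·6/8 = 9/4 kN
  R_B = Pa/L = 3·2/8 = 3/4 kN
Load 2 — uniform load w=11 kN/m over full span:
  R_A = wL/2 = 11·8/2 = 44 kN
  R_B = wL/2 = 11·8/2 = 44 kN
Superposition: R_A = 185/4 kN, R_B = 179/4 kN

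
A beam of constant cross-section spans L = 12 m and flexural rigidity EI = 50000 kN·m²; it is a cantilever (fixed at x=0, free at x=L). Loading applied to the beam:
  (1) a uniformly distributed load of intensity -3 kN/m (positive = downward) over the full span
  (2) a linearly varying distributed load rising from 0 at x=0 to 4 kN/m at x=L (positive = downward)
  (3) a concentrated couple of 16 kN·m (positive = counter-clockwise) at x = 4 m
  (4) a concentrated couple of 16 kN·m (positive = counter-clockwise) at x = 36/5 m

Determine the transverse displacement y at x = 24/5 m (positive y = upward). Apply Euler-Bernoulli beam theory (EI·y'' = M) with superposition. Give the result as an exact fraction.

Load 1 — uniform load w=-3 kN/m over full span:
  y_1 = -wx²(x²-4Lx+6L²)/(24EI) = -(-3)·(24/5)²·((24/5)²-4·12·(24/5)+6·12²)/(24·50000) = 73872/1953125 m
Load 2 — triangular load w₀=4 kN/m (0→w₀ over full span):
  y_2 = (w₀Lx³/12-w₀L²x²/6-w₀x⁵/(120L))/EI = (4·12·(24/5)³/12-4·12²·(24/5)²/6-4·(24/5)⁵/(120·12))/50000 = -1734912/48828125 m
Load 3 — applied couple M₀=16 kN·m at a=4 m (b=L-a=8):
  y_3 = M₀a(2x-a)/(2EI)  [x>a] = 16·4·(2·(24/5)-4)/(2·50000) = 56/15625 m
Load 4 — applied couple M₀=16 kN·m at a=36/5 m (b=L-a=24/5):
  y_4 = M₀x²/(2EI)  [x≤a] = 16·(24/5)²/(2·50000) = 288/78125 m
Superposition: y = Σ y_i = 466888/48828125 m ≈ 0.009562 m

y(24/5) = 466888/48828125 m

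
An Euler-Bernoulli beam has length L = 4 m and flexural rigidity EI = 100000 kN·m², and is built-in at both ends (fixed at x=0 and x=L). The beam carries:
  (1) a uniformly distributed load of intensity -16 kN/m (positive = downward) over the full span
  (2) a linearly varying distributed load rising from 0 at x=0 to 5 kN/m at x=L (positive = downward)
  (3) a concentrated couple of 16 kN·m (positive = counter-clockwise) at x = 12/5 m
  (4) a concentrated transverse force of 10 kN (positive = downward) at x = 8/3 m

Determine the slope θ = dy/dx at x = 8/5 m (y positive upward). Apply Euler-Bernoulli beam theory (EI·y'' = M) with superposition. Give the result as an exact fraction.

Load 1 — uniform load w=-16 kN/m over full span:
  θ_1 = -wx(L-x)(L-2x)/(12EI) = -(-16)·(8/5)·(4-(8/5))·(4-2·(8/5))/(12·100000) = 16/390625 rad
Load 2 — triangular load w₀=5 kN/m (0→w₀ over full span):
  θ_2 = -w₀(2x(L-x)(L-2x)(x+2L)+x²(L-x)²)/(120LEI) = -5·(2·(8/5)·(4-(8/5))·(4-2·(8/5))·((8/5)+2·4)+(8/5)²·(4-(8/5))²)/(120·4·100000) = -3/390625 rad
Load 3 — applied couple M₀=16 kN·m at a=12/5 m (b=L-a=8/5):
  θ_3 = (R_Ax²/2 - M_Ax)/EI  [x≤a] with R_A=144/25, M_A=128/25 = ((144/25)·(8/5)²/2 - (128/25)·(8/5))/100000 = -16/1953125 rad
Load 4 — point force P=10 kN at a=8/3 m (b=L-a=4/3):
  θ_4 = -Pb²x(2aL-(3a+b)x)/(2L³EI)  [x≤a] = -10·(4/3)²·(8/5)·(2·(8/3)·4-(3·(8/3)+(4/3))·(8/5))/(2·4³·100000) = -2/140625 rad
Superposition: θ = Σ θ_i = 191/17578125 rad ≈ 0.000011 rad

θ(8/5) = 191/17578125 rad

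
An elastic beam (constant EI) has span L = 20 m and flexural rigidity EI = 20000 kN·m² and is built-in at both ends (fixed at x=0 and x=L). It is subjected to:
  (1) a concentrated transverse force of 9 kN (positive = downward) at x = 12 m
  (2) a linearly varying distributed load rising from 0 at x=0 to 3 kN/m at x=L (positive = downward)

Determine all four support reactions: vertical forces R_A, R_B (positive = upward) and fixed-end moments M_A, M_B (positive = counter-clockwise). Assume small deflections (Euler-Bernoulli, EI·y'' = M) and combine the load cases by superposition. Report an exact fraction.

R_A = 1521/125 kN, M_A = 1432/25 kN·m, R_B = 3354/125 kN, M_B = -2148/25 kN·m

Load 1 — point force P=9 kN at a=12 m (b=L-a=8):
  R_A = Pb²(3a+b)/L³ = 9·8²·(3·12+8)/20³ = 396/125 kN
  M_A = Pab²/L² = 9·12·8²/20² = 432/25 kN·m
  R_B = Pa²(a+3b)/L³ = 9·12²·(12+3·8)/20³ = 729/125 kN
  M_B = -Pa²b/L² = -9·12²·8/20² = -648/25 kN·m
Load 2 — triangular load w₀=3 kN/m (0→w₀ over full span):
  R_A = 3w₀L/20 = 3·3·20/20 = 9 kN
  M_A = w₀L²/30 = 3·20²/30 = 40 kN·m
  R_B = 7w₀L/20 = 7·3·20/20 = 21 kN
  M_B = -w₀L²/20 = -3·20²/20 = -60 kN·m
Superposition: R_A = 1521/125 kN, M_A = 1432/25 kN·m, R_B = 3354/125 kN, M_B = -2148/25 kN·m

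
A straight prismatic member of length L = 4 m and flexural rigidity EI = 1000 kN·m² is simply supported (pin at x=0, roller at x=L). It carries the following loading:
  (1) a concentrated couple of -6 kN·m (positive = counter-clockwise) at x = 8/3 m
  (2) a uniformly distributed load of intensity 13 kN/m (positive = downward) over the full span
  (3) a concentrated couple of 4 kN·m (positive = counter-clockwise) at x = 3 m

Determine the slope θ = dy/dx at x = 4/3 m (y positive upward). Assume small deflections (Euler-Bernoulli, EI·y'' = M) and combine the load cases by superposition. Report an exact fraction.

Load 1 — applied couple M₀=-6 kN·m at a=8/3 m (b=L-a=4/3):
  θ_1 = (M₀x²/(2L)+C₁)/EI  [x≤a] with C₁=M₀(3b²-L²)/(6L)=8/3 = ((-6)·(4/3)²/(2·4)+(8/3))/1000 = 1/750 rad
Load 2 — uniform load w=13 kN/m over full span:
  θ_2 = -w(L³-6Lx²+4x³)/(24EI) = -13·(4³-6·4·(4/3)²+4·(4/3)³)/(24·1000) = -169/10125 rad
Load 3 — applied couple M₀=4 kN·m at a=3 m (b=L-a=1):
  θ_3 = (M₀x²/(2L)+C₁)/EI  [x≤a] with C₁=M₀(3b²-L²)/(6L)=-13/6 = (4·(4/3)²/(2·4)+(-13/6))/1000 = -23/18000 rad
Superposition: θ = Σ θ_i = -539/32400 rad ≈ -0.016636 rad

θ(4/3) = -539/32400 rad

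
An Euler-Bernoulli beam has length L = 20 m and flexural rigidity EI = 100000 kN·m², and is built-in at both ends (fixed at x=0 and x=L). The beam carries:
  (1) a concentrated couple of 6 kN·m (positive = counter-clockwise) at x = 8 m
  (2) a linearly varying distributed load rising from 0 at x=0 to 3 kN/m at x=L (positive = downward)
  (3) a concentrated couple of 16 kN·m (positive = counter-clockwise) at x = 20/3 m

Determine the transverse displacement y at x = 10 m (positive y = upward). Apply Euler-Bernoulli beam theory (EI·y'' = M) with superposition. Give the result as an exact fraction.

y(10) = -4609/900000 m

Load 1 — applied couple M₀=6 kN·m at a=8 m (b=L-a=12):
  y_1 = (R_Ax³/6 - M_Ax²/2 - M₀(x-a)²/2)/EI  [x>a] with R_A=54/125, M_A=18/25 = ((54/125)·10³/6 - (18/25)·10²/2 - 6·(10-8)²/2)/100000 = 3/12500 m
Load 2 — triangular load w₀=3 kN/m (0→w₀ over full span):
  y_2 = -w₀x²(L-x)²(x+2L)/(120LEI) = -3·10²·(20-10)²·(10+2·20)/(120·20·100000) = -1/160 m
Load 3 — applied couple M₀=16 kN·m at a=20/3 m (b=L-a=40/3):
  y_3 = (R_Ax³/6 - M_Ax²/2 - M₀(x-a)²/2)/EI  [x>a] with R_A=16/15, M_A=0 = ((16/15)·10³/6 - 0·10²/2 - 16·(10-(20/3))²/2)/100000 = 1/1125 m
Superposition: y = Σ y_i = -4609/900000 m ≈ -0.005121 m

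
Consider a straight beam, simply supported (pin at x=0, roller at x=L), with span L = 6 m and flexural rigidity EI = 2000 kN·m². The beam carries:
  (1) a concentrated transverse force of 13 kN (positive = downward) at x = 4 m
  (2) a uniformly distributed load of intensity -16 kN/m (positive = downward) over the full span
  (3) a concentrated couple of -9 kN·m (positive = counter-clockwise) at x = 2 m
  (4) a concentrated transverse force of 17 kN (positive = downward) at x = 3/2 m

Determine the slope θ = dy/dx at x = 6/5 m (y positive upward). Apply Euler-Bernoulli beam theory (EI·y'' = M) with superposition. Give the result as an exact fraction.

Load 1 — point force P=13 kN at a=4 m (b=L-a=2):
  θ_1 = -Pb(L²-b²-3x²)/(6LEI)  [x≤a] = -13·2·(6²-2²-3·(6/5)²)/(6·6·2000) = -2249/225000 rad
Load 2 — uniform load w=-16 kN/m over full span:
  θ_2 = -w(L³-6Lx²+4x³)/(24EI) = -(-16)·(6³-6·6·(6/5)²+4·(6/5)³)/(24·2000) = 891/15625 rad
Load 3 — applied couple M₀=-9 kN·m at a=2 m (b=L-a=4):
  θ_3 = (M₀x²/(2L)+C₁)/EI  [x≤a] with C₁=M₀(3b²-L²)/(6L)=-3 = ((-9)·(6/5)²/(2·6)+(-3))/2000 = -51/25000 rad
Load 4 — point force P=17 kN at a=3/2 m (b=L-a=9/2):
  θ_4 = -Pb(L²-b²-3x²)/(6LEI)  [x≤a] = -17·(9/2)·(6²-(9/2)²-3·(6/5)²)/(6·6·2000) = -19431/1600000 rad
Superposition: θ = Σ θ_i = 2364773/72000000 rad ≈ 0.032844 rad

θ(6/5) = 2364773/72000000 rad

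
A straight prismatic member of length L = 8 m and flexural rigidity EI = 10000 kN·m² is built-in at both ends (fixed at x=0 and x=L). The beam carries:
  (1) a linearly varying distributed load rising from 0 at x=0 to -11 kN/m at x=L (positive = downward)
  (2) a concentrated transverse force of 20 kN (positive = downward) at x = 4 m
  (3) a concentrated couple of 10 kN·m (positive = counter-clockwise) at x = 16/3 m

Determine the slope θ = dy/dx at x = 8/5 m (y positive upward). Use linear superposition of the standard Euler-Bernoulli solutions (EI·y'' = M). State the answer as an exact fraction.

Load 1 — triangular load w₀=-11 kN/m (0→w₀ over full span):
  θ_1 = -w₀(2x(L-x)(L-2x)(x+2L)+x²(L-x)²)/(120LEI) = -(-11)·(2·(8/5)·(8-(8/5))·(8-2·(8/5))·((8/5)+2·8)+(8/5)²·(8-(8/5))²)/(120·8·10000) = 2464/1171875 rad
Load 2 — point force P=20 kN at a=4 m (b=L-a=4):
  θ_2 = -Pb²x(2aL-(3a+b)x)/(2L³EI)  [x≤a] = -20·4²·(8/5)·(2·4·8-(3·4+4)·(8/5))/(2·8³·10000) = -6/3125 rad
Load 3 — applied couple M₀=10 kN·m at a=16/3 m (b=L-a=8/3):
  θ_3 = (R_Ax²/2 - M_Ax)/EI  [x≤a] with R_A=5/3, M_A=10/3 = ((5/3)·(8/5)²/2 - (10/3)·(8/5))/10000 = -1/3125 rad
Superposition: θ = Σ θ_i = -161/1171875 rad ≈ -0.000137 rad

θ(8/5) = -161/1171875 rad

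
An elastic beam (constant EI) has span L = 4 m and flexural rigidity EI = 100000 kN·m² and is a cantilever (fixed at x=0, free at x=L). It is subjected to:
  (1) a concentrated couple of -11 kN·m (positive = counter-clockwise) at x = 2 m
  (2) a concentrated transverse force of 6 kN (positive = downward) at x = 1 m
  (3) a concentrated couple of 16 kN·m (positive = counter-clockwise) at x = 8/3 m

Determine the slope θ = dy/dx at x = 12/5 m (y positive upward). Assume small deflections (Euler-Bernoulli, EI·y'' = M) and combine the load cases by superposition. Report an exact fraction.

Load 1 — applied couple M₀=-11 kN·m at a=2 m (b=L-a=2):
  θ_1 = M₀a/EI  [x>a] = (-11)·2/100000 = -11/50000 rad
Load 2 — point force P=6 kN at a=1 m (b=L-a=3):
  θ_2 = -Pa²/(2EI)  [x>a] = -6·1²/(2·100000) = -3/100000 rad
Load 3 — applied couple M₀=16 kN·m at a=8/3 m (b=L-a=4/3):
  θ_3 = M₀x/EI  [x≤a] = 16·(12/5)/100000 = 6/15625 rad
Superposition: θ = Σ θ_i = 67/500000 rad ≈ 0.000134 rad

θ(12/5) = 67/500000 rad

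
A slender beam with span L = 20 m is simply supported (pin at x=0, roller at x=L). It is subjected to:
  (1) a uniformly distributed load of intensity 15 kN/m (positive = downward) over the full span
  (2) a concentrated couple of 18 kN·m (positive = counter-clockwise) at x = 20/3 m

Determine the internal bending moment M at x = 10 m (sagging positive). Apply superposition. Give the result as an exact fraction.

M(10) = 741 kN·m

Load 1 — uniform load w=15 kN/m over full span:
  M_1 = wx(L-x)/2 = 15·10·(20-10)/2 = 750 kN·m
Load 2 — applied couple M₀=18 kN·m at a=20/3 m (b=L-a=40/3):
  M_2 = M₀x/L - M₀  [x>a] = 18·10/20 - 18 = -9 kN·m
Superposition: M = Σ M_i = 741 kN·m ≈ 741.000000 kN·m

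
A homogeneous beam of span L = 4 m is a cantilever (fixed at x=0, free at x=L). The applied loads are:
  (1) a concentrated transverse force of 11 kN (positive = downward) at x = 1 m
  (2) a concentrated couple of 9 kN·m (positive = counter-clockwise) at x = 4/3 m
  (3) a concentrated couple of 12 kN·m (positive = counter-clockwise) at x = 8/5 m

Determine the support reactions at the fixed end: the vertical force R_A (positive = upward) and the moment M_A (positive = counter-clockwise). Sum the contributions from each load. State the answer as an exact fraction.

Load 1 — point force P=11 kN at a=1 m (b=L-a=3):
  R_A = P = 11 kN
  M_A = Pa = 11·1 = 11 kN·m
Load 2 — applied couple M₀=9 kN·m at a=4/3 m (b=L-a=8/3):
  R_A = 0 kN
  M_A = -M₀ = -9 kN·m
Load 3 — applied couple M₀=12 kN·m at a=8/5 m (b=L-a=12/5):
  R_A = 0 kN
  M_A = -M₀ = -12 kN·m
Superposition: R_A = 11 kN, M_A = -10 kN·m

R_A = 11 kN, M_A = -10 kN·m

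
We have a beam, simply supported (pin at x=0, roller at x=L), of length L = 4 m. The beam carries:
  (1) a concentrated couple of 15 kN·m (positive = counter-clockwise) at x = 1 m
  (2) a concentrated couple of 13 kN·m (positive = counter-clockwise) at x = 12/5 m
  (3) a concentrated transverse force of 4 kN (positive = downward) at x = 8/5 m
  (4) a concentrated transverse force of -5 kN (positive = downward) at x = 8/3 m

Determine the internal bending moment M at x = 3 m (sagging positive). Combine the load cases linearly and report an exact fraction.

M(3) = -131/15 kN·m

Load 1 — applied couple M₀=15 kN·m at a=1 m (b=L-a=3):
  M_1 = M₀x/L - M₀  [x>a] = 15·3/4 - 15 = -15/4 kN·m
Load 2 — applied couple M₀=13 kN·m at a=12/5 m (b=L-a=8/5):
  M_2 = M₀x/L - M₀  [x>a] = 13·3/4 - 13 = -13/4 kN·m
Load 3 — point force P=4 kN at a=8/5 m (b=L-a=12/5):
  M_3 = Pa(L-x)/L  [x>a] = 4·(8/5)·(4-3)/4 = 8/5 kN·m
Load 4 — point force P=-5 kN at a=8/3 m (b=L-a=4/3):
  M_4 = Pa(L-x)/L  [x>a] = (-5)·(8/3)·(4-3)/4 = -10/3 kN·m
Superposition: M = Σ M_i = -131/15 kN·m ≈ -8.733333 kN·m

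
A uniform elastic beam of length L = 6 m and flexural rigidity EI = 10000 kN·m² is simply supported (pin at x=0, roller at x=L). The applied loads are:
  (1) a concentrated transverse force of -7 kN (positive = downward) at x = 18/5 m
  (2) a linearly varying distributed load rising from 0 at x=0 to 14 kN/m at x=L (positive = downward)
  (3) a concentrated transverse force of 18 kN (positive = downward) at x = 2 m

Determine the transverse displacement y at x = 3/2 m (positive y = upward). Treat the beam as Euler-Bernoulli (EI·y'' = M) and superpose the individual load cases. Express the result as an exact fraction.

y(3/2) = -3652149/320000000 m

Load 1 — point force P=-7 kN at a=18/5 m (b=L-a=12/5):
  y_1 = -Pbx(L²-b²-x²)/(6LEI)  [x≤a] = -(-7)·(12/5)·(3/2)·(6²-(12/5)²-(3/2)²)/(6·6·10000) = 19593/10000000 m
Load 2 — triangular load w₀=14 kN/m (0→w₀ over full span):
  y_2 = -w₀x(7L⁴-10L²x²+3x⁴)/(360LEI) = -14·(3/2)·(7·6⁴-10·6²·(3/2)²+3·(3/2)⁴)/(360·6·10000) = -20601/2560000 m
Load 3 — point force P=18 kN at a=2 m (b=L-a=4):
  y_3 = -Pbx(L²-b²-x²)/(6LEI)  [x≤a] = -18·4·(3/2)·(6²-4²-(3/2)²)/(6·6·10000) = -213/40000 m
Superposition: y = Σ y_i = -3652149/320000000 m ≈ -0.011413 m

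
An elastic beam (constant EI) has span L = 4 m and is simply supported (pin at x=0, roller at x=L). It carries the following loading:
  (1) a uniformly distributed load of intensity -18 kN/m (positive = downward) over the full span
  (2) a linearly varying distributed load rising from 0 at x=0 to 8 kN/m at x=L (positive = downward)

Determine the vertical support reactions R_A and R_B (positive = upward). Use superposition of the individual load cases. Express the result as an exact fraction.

R_A = -92/3 kN, R_B = -76/3 kN

Load 1 — uniform load w=-18 kN/m over full span:
  R_A = wL/2 = (-18)·4/2 = -36 kN
  R_B = wL/2 = (-18)·4/2 = -36 kN
Load 2 — triangular load w₀=8 kN/m (0→w₀ over full span):
  R_A = w₀L/6 = 8·4/6 = 16/3 kN
  R_B = w₀L/3 = 8·4/3 = 32/3 kN
Superposition: R_A = -92/3 kN, R_B = -76/3 kN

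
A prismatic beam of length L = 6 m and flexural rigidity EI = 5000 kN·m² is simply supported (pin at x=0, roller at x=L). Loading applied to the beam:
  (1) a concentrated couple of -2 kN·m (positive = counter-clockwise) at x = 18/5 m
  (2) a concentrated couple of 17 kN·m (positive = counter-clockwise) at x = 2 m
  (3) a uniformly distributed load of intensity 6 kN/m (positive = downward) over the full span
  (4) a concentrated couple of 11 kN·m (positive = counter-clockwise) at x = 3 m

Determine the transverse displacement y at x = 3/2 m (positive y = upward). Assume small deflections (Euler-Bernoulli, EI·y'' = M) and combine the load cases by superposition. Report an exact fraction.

y(3/2) = -102029/8000000 m

Load 1 — applied couple M₀=-2 kN·m at a=18/5 m (b=L-a=12/5):
  y_1 = (M₀x³/(6L)+C₁x)/EI  [x≤a] with C₁=M₀(3b²-L²)/(6L)=26/25 = ((-2)·(3/2)³/(6·6)+(26/25)·(3/2))/5000 = 549/2000000 m
Load 2 — applied couple M₀=17 kN·m at a=2 m (b=L-a=4):
  y_2 = (M₀x³/(6L)+C₁x)/EI  [x≤a] with C₁=M₀(3b²-L²)/(6L)=17/3 = (17·(3/2)³/(6·6)+(17/3)·(3/2))/5000 = 323/160000 m
Load 3 — uniform load w=6 kN/m over full span:
  y_3 = -wx(L³-2Lx²+x³)/(24EI) = -6·(3/2)·(6³-2·6·(3/2)²+(3/2)³)/(24·5000) = -4617/320000 m
Load 4 — applied couple M₀=11 kN·m at a=3 m (b=L-a=3):
  y_4 = (M₀x³/(6L)+C₁x)/EI  [x≤a] with C₁=M₀(3b²-L²)/(6L)=-11/4 = (11·(3/2)³/(6·6)+(-11/4)·(3/2))/5000 = -99/160000 m
Superposition: y = Σ y_i = -102029/8000000 m ≈ -0.012754 m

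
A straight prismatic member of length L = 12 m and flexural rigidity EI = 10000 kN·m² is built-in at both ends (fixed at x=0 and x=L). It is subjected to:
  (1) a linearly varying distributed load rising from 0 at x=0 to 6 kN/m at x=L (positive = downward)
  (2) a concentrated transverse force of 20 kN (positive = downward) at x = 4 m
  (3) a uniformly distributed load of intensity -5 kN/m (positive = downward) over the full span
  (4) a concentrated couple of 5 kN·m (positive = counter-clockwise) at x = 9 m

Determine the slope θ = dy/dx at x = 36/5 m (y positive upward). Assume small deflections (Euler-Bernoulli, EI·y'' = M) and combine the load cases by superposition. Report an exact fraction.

Load 1 — triangular load w₀=6 kN/m (0→w₀ over full span):
  θ_1 = -w₀(2x(L-x)(L-2x)(x+2L)+x²(L-x)²)/(120LEI) = -6·(2·(36/5)·(12-(36/5))·(12-2·(36/5))·((36/5)+2·12)+(36/5)²·(12-(36/5))²)/(120·12·10000) = 648/390625 rad
Load 2 — point force P=20 kN at a=4 m (b=L-a=8):
  θ_2 = Pa²(L-x)(2bL-(3b+a)(L-x))/(2L³EI)  [x>a] = 20·4²·(12-(36/5))·(2·8·12-(3·8+4)·(12-(36/5)))/(2·12³·10000) = 8/3125 rad
Load 3 — uniform load w=-5 kN/m over full span:
  θ_3 = -wx(L-x)(L-2x)/(12EI) = -(-5)·(36/5)·(12-(36/5))·(12-2·(36/5))/(12·10000) = -54/15625 rad
Load 4 — applied couple M₀=5 kN·m at a=9 m (b=L-a=3):
  θ_4 = (R_Ax²/2 - M_Ax)/EI  [x≤a] with R_A=15/32, M_A=25/16 = ((15/32)·(36/5)²/2 - (25/16)·(36/5))/10000 = 9/100000 rad
Superposition: θ = Σ θ_i = 10661/12500000 rad ≈ 0.000853 rad

θ(36/5) = 10661/12500000 rad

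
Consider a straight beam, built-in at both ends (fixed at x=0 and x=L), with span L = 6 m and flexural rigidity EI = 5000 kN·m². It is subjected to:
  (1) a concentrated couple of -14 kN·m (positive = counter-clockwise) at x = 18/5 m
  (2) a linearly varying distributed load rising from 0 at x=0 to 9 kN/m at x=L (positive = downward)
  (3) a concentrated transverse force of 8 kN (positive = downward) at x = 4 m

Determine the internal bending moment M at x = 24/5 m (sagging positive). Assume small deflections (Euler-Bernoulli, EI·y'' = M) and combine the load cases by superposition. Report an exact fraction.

Load 1 — applied couple M₀=-14 kN·m at a=18/5 m (b=L-a=12/5):
  M_1 = R_Ax - M_A - M₀  [x>a] with R_A=-84/25, M_A=-112/25 = (-84/25)·(24/5) - (-112/25) - (-14) = 294/125 kN·m
Load 2 — triangular load w₀=9 kN/m (0→w₀ over full span):
  M_2 = 3w₀Lx/20 - w₀L²/30 - w₀x³/(6L) = 3·9·6·(24/5)/20 - 9·6²/30 - 9·(24/5)³/(6·6) = 54/125 kN·m
Load 3 — point force P=8 kN at a=4 m (b=L-a=2):
  M_3 = Pa²(a+3b)(L-x)/L³ - Pa²b/L²  [x>a] = 8·4²·(4+3·2)·(6-(24/5))/6³ - 8·4²·2/6² = 0 kN·m
Superposition: M = Σ M_i = 348/125 kN·m ≈ 2.784000 kN·m

M(24/5) = 348/125 kN·m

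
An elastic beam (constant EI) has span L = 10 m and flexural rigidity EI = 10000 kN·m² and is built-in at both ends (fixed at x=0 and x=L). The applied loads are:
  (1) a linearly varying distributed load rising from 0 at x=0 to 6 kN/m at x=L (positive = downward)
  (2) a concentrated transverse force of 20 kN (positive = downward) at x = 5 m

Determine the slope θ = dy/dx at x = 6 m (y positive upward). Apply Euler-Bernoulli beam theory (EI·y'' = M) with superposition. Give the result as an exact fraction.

Load 1 — triangular load w₀=6 kN/m (0→w₀ over full span):
  θ_1 = -w₀(2x(L-x)(L-2x)(x+2L)+x²(L-x)²)/(120LEI) = -6·(2·6·(10-6)·(10-2·6)·(6+2·10)+6²·(10-6)²)/(120·10·10000) = 3/3125 rad
Load 2 — point force P=20 kN at a=5 m (b=L-a=5):
  θ_2 = Pa²(L-x)(2bL-(3b+a)(L-x))/(2L³EI)  [x>a] = 20·5²·(10-6)·(2·5·10-(3·5+5)·(10-6))/(2·10³·10000) = 1/500 rad
Superposition: θ = Σ θ_i = 37/12500 rad ≈ 0.002960 rad

θ(6) = 37/12500 rad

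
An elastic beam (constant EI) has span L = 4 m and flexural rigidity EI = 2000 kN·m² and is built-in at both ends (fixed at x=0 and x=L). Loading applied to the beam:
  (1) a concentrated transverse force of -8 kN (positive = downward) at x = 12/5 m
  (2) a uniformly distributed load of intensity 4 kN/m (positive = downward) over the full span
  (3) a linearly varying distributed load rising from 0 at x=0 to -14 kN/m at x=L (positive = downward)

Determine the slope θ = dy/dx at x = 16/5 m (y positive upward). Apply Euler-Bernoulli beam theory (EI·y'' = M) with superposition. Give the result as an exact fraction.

Load 1 — point force P=-8 kN at a=12/5 m (b=L-a=8/5):
  θ_1 = Pa²(L-x)(2bL-(3b+a)(L-x))/(2L³EI)  [x>a] = (-8)·(12/5)²·(4-(16/5))·(2·(8/5)·4-(3·(8/5)+(12/5))·(4-(16/5)))/(2·4³·2000) = -396/390625 rad
Load 2 — uniform load w=4 kN/m over full span:
  θ_2 = -wx(L-x)(L-2x)/(12EI) = -4·(16/5)·(4-(16/5))·(4-2·(16/5))/(12·2000) = 16/15625 rad
Load 3 — triangular load w₀=-14 kN/m (0→w₀ over full span):
  θ_3 = -w₀(2x(L-x)(L-2x)(x+2L)+x²(L-x)²)/(120LEI) = -(-14)·(2·(16/5)·(4-(16/5))·(4-2·(16/5))·((16/5)+2·4)+(16/5)²·(4-(16/5))²)/(120·4·2000) = -448/234375 rad
Superposition: θ = Σ θ_i = -2228/1171875 rad ≈ -0.001901 rad

θ(16/5) = -2228/1171875 rad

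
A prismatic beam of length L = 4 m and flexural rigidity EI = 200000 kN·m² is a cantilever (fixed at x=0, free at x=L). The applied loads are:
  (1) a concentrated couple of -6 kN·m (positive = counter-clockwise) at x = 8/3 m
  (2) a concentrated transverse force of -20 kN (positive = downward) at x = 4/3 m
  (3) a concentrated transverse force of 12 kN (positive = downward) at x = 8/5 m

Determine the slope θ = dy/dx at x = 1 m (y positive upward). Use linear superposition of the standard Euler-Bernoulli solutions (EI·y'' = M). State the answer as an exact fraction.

θ(1) = -19/1500000 rad

Load 1 — applied couple M₀=-6 kN·m at a=8/3 m (b=L-a=4/3):
  θ_1 = M₀x/EI  [x≤a] = (-6)·1/200000 = -3/100000 rad
Load 2 — point force P=-20 kN at a=4/3 m (b=L-a=8/3):
  θ_2 = -Px(2a-x)/(2EI)  [x≤a] = -(-20)·1·(2·(4/3)-1)/(2·200000) = 1/12000 rad
Load 3 — point force P=12 kN at a=8/5 m (b=L-a=12/5):
  θ_3 = -Px(2a-x)/(2EI)  [x≤a] = -12·1·(2·(8/5)-1)/(2·200000) = -33/500000 rad
Superposition: θ = Σ θ_i = -19/1500000 rad ≈ -0.000013 rad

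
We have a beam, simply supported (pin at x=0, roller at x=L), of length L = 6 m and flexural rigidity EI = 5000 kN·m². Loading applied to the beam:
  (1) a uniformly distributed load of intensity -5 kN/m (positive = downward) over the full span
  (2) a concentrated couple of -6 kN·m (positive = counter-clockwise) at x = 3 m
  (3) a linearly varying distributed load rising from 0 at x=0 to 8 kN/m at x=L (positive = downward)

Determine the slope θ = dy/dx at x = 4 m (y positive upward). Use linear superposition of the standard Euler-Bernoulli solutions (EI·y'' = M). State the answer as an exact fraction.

θ(4) = -539/450000 rad

Load 1 — uniform load w=-5 kN/m over full span:
  θ_1 = -w(L³-6Lx²+4x³)/(24EI) = -(-5)·(6³-6·6·4²+4·4³)/(24·5000) = -13/3000 rad
Load 2 — applied couple M₀=-6 kN·m at a=3 m (b=L-a=3):
  θ_2 = (M₀x²/(2L)-M₀(x-a)+C₁)/EI  [x>a] with C₁=M₀(3b²-L²)/(6L)=3/2 = ((-6)·4²/(2·6)-(-6)·(4-3)+(3/2))/5000 = -1/10000 rad
Load 3 — triangular load w₀=8 kN/m (0→w₀ over full span):
  θ_3 = -w₀(7L⁴-30L²x²+15x⁴)/(360LEI) = -8·(7·6⁴-30·6²·4²+15·4⁴)/(360·6·5000) = 91/28125 rad
Superposition: θ = Σ θ_i = -539/450000 rad ≈ -0.001198 rad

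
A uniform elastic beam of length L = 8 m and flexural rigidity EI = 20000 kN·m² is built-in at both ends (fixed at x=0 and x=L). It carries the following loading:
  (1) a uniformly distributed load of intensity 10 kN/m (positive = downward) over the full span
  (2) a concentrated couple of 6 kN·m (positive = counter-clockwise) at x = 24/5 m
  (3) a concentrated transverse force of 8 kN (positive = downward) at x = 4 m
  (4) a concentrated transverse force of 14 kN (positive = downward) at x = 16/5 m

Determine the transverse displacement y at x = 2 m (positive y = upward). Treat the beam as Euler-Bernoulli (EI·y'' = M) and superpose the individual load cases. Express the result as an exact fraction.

Load 1 — uniform load w=10 kN/m over full span:
  y_1 = -wx²(L-x)²/(24EI) = -10·2²·(8-2)²/(24·20000) = -3/1000 m
Load 2 — applied couple M₀=6 kN·m at a=24/5 m (b=L-a=16/5):
  y_2 = (R_Ax³/6 - M_Ax²/2)/EI  [x≤a] with R_A=27/25, M_A=48/25 = ((27/25)·2³/6 - (48/25)·2²/2)/20000 = -3/25000 m
Load 3 — point force P=8 kN at a=4 m (b=L-a=4):
  y_3 = -Pb²x²(3aL-(3a+b)x)/(6L³EI)  [x≤a] = -8·4²·2²·(3·4·8-(3·4+4)·2)/(6·8³·20000) = -1/1875 m
Load 4 — point force P=14 kN at a=16/5 m (b=L-a=24/5):
  y_4 = -Pb²x²(3aL-(3a+b)x)/(6L³EI)  [x≤a] = -14·(24/5)²·2²·(3·(16/5)·8-(3·(16/5)+(24/5))·2)/(6·8³·20000) = -63/62500 m
Superposition: y = Σ y_i = -437/93750 m ≈ -0.004661 m

y(2) = -437/93750 m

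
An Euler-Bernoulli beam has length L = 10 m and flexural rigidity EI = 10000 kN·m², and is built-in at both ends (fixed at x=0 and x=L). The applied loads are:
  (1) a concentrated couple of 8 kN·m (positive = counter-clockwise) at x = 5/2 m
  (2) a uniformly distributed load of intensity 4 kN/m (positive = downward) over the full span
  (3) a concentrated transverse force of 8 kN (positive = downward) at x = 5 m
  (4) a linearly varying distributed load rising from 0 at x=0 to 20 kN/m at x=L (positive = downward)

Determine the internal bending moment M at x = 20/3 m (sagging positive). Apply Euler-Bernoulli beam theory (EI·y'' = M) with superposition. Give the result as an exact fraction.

Load 1 — applied couple M₀=8 kN·m at a=5/2 m (b=L-a=15/2):
  M_1 = R_Ax - M_A - M₀  [x>a] with R_A=9/10, M_A=-3/2 = (9/10)·(20/3) - (-3/2) - 8 = -1/2 kN·m
Load 2 — uniform load w=4 kN/m over full span:
  M_2 = wLx/2 - wL²/12 - wx²/2 = 4·10·(20/3)/2 - 4·10²/12 - 4·(20/3)²/2 = 100/9 kN·m
Load 3 — point force P=8 kN at a=5 m (b=L-a=5):
  M_3 = Pa²(a+3b)(L-x)/L³ - Pa²b/L²  [x>a] = 8·5²·(5+3·5)·(10-(20/3))/10³ - 8·5²·5/10² = 10/3 kN·m
Load 4 — triangular load w₀=20 kN/m (0→w₀ over full span):
  M_4 = 3w₀Lx/20 - w₀L²/30 - w₀x³/(6L) = 3·20·10·(20/3)/20 - 20·10²/30 - 20·(20/3)³/(6·10) = 2800/81 kN·m
Superposition: M = Σ M_i = 7859/162 kN·m ≈ 48.512346 kN·m

M(20/3) = 7859/162 kN·m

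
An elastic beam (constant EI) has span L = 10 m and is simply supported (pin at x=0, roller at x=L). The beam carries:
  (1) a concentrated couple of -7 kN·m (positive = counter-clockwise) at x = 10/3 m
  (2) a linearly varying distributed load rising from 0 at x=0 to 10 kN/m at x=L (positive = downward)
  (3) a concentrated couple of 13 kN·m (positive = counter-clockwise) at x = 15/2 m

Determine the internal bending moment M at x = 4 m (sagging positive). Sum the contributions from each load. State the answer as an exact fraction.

M(4) = 327/5 kN·m

Load 1 — applied couple M₀=-7 kN·m at a=10/3 m (b=L-a=20/3):
  M_1 = M₀x/L - M₀  [x>a] = (-7)·4/10 - (-7) = 21/5 kN·m
Load 2 — triangular load w₀=10 kN/m (0→w₀ over full span):
  M_2 = w₀Lx/6 - w₀x³/(6L) = 10·10·4/6 - 10·4³/(6·10) = 56 kN·m
Load 3 — applied couple M₀=13 kN·m at a=15/2 m (b=L-a=5/2):
  M_3 = M₀x/L  [x≤a] = 13·4/10 = 26/5 kN·m
Superposition: M = Σ M_i = 327/5 kN·m ≈ 65.400000 kN·m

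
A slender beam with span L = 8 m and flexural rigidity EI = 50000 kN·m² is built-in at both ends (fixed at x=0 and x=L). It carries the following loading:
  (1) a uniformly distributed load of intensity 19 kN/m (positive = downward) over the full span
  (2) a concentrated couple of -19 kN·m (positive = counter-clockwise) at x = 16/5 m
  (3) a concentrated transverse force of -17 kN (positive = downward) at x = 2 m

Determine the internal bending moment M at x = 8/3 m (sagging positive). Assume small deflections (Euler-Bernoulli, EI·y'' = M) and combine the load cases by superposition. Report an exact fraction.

M(8/3) = 34463/1800 kN·m

Load 1 — uniform load w=19 kN/m over full span:
  M_1 = wLx/2 - wL²/12 - wx²/2 = 19·8·(8/3)/2 - 19·8²/12 - 19·(8/3)²/2 = 304/9 kN·m
Load 2 — applied couple M₀=-19 kN·m at a=16/5 m (b=L-a=24/5):
  M_2 = R_Ax - M_A  [x≤a] with R_A=-171/50, M_A=-57/25 = (-171/50)·(8/3) - (-57/25) = -171/25 kN·m
Load 3 — point force P=-17 kN at a=2 m (b=L-a=6):
  M_3 = Pa²(a+3b)(L-x)/L³ - Pa²b/L²  [x>a] = (-17)·2²·(2+3·6)·(8-(8/3))/8³ - (-17)·2²·6/8² = -187/24 kN·m
Superposition: M = Σ M_i = 34463/1800 kN·m ≈ 19.146111 kN·m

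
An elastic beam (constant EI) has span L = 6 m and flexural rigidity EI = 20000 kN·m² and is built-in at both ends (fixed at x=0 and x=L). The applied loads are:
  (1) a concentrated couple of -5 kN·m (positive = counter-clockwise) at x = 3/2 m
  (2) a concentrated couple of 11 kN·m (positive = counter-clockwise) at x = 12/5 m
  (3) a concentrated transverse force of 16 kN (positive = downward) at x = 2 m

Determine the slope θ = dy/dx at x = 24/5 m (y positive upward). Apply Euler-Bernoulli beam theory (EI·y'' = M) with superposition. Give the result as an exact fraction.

θ(24/5) = 4147/18750000 rad

Load 1 — applied couple M₀=-5 kN·m at a=3/2 m (b=L-a=9/2):
  θ_1 = (R_Ax²/2 - M_Ax - M₀(x-a))/EI  [x>a] with R_A=-15/16, M_A=15/16 = ((-15/16)·(24/5)²/2 - (15/16)·(24/5) - (-5)·((24/5)-(3/2)))/20000 = 3/50000 rad
Load 2 — applied couple M₀=11 kN·m at a=12/5 m (b=L-a=18/5):
  θ_2 = (R_Ax²/2 - M_Ax - M₀(x-a))/EI  [x>a] with R_A=66/25, M_A=33/25 = ((66/25)·(24/5)²/2 - (33/25)·(24/5) - 11·((24/5)-(12/5)))/20000 = -363/3125000 rad
Load 3 — point force P=16 kN at a=2 m (b=L-a=4):
  θ_3 = Pa²(L-x)(2bL-(3b+a)(L-x))/(2L³EI)  [x>a] = 16·2²·(6-(24/5))·(2·4·6-(3·4+2)·(6-(24/5)))/(2·6³·20000) = 13/46875 rad
Superposition: θ = Σ θ_i = 4147/18750000 rad ≈ 0.000221 rad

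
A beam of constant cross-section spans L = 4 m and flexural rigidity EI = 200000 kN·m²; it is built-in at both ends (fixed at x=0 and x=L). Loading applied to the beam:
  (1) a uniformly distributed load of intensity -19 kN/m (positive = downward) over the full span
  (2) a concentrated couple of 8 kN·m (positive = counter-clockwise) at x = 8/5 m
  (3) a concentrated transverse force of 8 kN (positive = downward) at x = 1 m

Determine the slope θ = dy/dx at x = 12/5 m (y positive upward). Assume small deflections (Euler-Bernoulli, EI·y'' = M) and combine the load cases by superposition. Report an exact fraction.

Load 1 — uniform load w=-19 kN/m over full span:
  θ_1 = -wx(L-x)(L-2x)/(12EI) = -(-19)·(12/5)·(4-(12/5))·(4-2·(12/5))/(12·200000) = -19/781250 rad
Load 2 — applied couple M₀=8 kN·m at a=8/5 m (b=L-a=12/5):
  θ_2 = (R_Ax²/2 - M_Ax - M₀(x-a))/EI  [x>a] with R_A=72/25, M_A=24/25 = ((72/25)·(12/5)²/2 - (24/25)·(12/5) - 8·((12/5)-(8/5)))/200000 = -4/1953125 rad
Load 3 — point force P=8 kN at a=1 m (b=L-a=3):
  θ_3 = Pa²(L-x)(2bL-(3b+a)(L-x))/(2L³EI)  [x>a] = 8·1²·(4-(12/5))·(2·3·4-(3·3+1)·(4-(12/5)))/(2·4³·200000) = 1/250000 rad
Superposition: θ = Σ θ_i = -699/31250000 rad ≈ -0.000022 rad

θ(12/5) = -699/31250000 rad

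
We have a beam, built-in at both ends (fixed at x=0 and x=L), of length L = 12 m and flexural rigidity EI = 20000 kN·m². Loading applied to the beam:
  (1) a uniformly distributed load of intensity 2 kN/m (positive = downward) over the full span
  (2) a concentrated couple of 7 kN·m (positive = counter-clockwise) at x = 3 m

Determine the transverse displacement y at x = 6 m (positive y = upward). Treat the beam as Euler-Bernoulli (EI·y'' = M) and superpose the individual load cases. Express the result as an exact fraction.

y(6) = -369/80000 m

Load 1 — uniform load w=2 kN/m over full span:
  y_1 = -wx²(L-x)²/(24EI) = -2·6²·(12-6)²/(24·20000) = -27/5000 m
Load 2 — applied couple M₀=7 kN·m at a=3 m (b=L-a=9):
  y_2 = (R_Ax³/6 - M_Ax²/2 - M₀(x-a)²/2)/EI  [x>a] with R_A=21/32, M_A=-21/16 = ((21/32)·6³/6 - (-21/16)·6²/2 - 7·(6-3)²/2)/20000 = 63/80000 m
Superposition: y = Σ y_i = -369/80000 m ≈ -0.004613 m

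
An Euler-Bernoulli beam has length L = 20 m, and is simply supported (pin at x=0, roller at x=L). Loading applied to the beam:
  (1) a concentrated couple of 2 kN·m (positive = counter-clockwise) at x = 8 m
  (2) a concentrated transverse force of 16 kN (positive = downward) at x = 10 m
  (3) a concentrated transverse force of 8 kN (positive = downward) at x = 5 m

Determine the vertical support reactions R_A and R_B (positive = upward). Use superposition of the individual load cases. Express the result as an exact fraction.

Load 1 — applied couple M₀=2 kN·m at a=8 m (b=L-a=12):
  R_A = M₀/L = 2/20 = 1/10 kN
  R_B = -M₀/L = -2/20 = -1/10 kN
Load 2 — point force P=16 kN at a=10 m (b=L-a=10):
  R_A = Pb/L = 16·10/20 = 8 kN
  R_B = Pa/L = 16·10/20 = 8 kN
Load 3 — point force P=8 kN at a=5 m (b=L-a=15):
  R_A = Pb/L = 8·15/20 = 6 kN
  R_B = Pa/L = 8·5/20 = 2 kN
Superposition: R_A = 141/10 kN, R_B = 99/10 kN

R_A = 141/10 kN, R_B = 99/10 kN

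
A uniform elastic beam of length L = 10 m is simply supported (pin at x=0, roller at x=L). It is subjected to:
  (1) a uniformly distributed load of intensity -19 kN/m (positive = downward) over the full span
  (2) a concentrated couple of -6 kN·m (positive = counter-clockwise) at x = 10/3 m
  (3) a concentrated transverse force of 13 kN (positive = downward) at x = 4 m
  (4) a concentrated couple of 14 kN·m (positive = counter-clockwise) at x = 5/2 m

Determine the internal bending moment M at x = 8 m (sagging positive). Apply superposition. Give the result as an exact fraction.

Load 1 — uniform load w=-19 kN/m over full span:
  M_1 = wx(L-x)/2 = (-19)·8·(10-8)/2 = -152 kN·m
Load 2 — applied couple M₀=-6 kN·m at a=10/3 m (b=L-a=20/3):
  M_2 = M₀x/L - M₀  [x>a] = (-6)·8/10 - (-6) = 6/5 kN·m
Load 3 — point force P=13 kN at a=4 m (b=L-a=6):
  M_3 = Pa(L-x)/L  [x>a] = 13·4·(10-8)/10 = 52/5 kN·m
Load 4 — applied couple M₀=14 kN·m at a=5/2 m (b=L-a=15/2):
  M_4 = M₀x/L - M₀  [x>a] = 14·8/10 - 14 = -14/5 kN·m
Superposition: M = Σ M_i = -716/5 kN·m ≈ -143.200000 kN·m

M(8) = -716/5 kN·m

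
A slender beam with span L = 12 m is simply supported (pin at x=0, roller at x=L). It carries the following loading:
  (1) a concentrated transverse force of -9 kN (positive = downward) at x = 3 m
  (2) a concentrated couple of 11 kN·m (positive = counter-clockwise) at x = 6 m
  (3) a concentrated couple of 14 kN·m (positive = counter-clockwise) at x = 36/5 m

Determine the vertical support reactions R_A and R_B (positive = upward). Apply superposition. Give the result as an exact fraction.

Load 1 — point force P=-9 kN at a=3 m (b=L-a=9):
  R_A = Pb/L = (-9)·9/12 = -27/4 kN
  R_B = Pa/L = (-9)·3/12 = -9/4 kN
Load 2 — applied couple M₀=11 kN·m at a=6 m (b=L-a=6):
  R_A = M₀/L = 11/12 kN
  R_B = -M₀/L = -11/12 kN
Load 3 — applied couple M₀=14 kN·m at a=36/5 m (b=L-a=24/5):
  R_A = M₀/L = 14/12 = 7/6 kN
  R_B = -M₀/L = -14/12 = -7/6 kN
Superposition: R_A = -14/3 kN, R_B = -13/3 kN

R_A = -14/3 kN, R_B = -13/3 kN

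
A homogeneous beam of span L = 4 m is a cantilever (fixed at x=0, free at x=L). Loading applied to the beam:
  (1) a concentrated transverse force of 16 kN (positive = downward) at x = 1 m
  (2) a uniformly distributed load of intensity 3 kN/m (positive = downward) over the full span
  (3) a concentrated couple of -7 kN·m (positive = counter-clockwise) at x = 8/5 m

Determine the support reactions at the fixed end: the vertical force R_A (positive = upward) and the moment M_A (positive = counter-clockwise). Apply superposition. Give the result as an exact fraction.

R_A = 28 kN, M_A = 47 kN·m

Load 1 — point force P=16 kN at a=1 m (b=L-a=3):
  R_A = P = 16 kN
  M_A = Pa = 16·1 = 16 kN·m
Load 2 — uniform load w=3 kN/m over full span:
  R_A = wL = 3·4 = 12 kN
  M_A = wL²/2 = 3·4²/2 = 24 kN·m
Load 3 — applied couple M₀=-7 kN·m at a=8/5 m (b=L-a=12/5):
  R_A = 0 kN
  M_A = -M₀ = -(-7) = 7 kN·m
Superposition: R_A = 28 kN, M_A = 47 kN·m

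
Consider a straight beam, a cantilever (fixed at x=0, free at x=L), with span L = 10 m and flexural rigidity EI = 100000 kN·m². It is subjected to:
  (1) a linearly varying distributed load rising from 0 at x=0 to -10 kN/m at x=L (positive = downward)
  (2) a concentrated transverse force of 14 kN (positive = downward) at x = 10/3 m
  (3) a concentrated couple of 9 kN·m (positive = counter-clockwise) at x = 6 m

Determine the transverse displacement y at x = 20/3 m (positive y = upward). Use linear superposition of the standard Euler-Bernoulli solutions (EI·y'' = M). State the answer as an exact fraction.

y(20/3) = 1754671/36450000 m

Load 1 — triangular load w₀=-10 kN/m (0→w₀ over full span):
  y_1 = (w₀Lx³/12-w₀L²x²/6-w₀x⁵/(120L))/EI = ((-10)·10·(20/3)³/12-(-10)·10²·(20/3)²/6-(-10)·(20/3)⁵/(120·10))/100000 = 184/3645 m
Load 2 — point force P=14 kN at a=10/3 m (b=L-a=20/3):
  y_2 = -Pa²(3x-a)/(6EI)  [x>a] = -14·(10/3)²·(3·(20/3)-(10/3))/(6·100000) = -7/1620 m
Load 3 — applied couple M₀=9 kN·m at a=6 m (b=L-a=4):
  y_3 = M₀a(2x-a)/(2EI)  [x>a] = 9·6·(2·(20/3)-6)/(2·100000) = 99/50000 m
Superposition: y = Σ y_i = 1754671/36450000 m ≈ 0.048139 m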